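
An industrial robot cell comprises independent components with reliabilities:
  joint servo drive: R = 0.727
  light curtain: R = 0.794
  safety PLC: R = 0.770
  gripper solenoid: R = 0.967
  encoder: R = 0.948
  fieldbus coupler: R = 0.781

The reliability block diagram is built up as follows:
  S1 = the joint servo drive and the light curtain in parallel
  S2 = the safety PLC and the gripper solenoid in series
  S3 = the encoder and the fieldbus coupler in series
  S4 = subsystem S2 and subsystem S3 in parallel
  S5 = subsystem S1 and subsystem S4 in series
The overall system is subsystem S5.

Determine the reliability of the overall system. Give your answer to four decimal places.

Parallel (joint servo drive and light curtain): 1 − (1 − 0.727000)(1 − 0.794000) = 0.943762
Series (safety PLC and gripper solenoid): 0.770000 × 0.967000 = 0.744590
Series (encoder and fieldbus coupler): 0.948000 × 0.781000 = 0.740388
Parallel ([0.744590] and [0.740388]): 1 − (1 − 0.744590)(1 − 0.740388) = 0.933692
Series ([0.943762] and [0.933692]): 0.943762 × 0.933692 = 0.8812

0.8812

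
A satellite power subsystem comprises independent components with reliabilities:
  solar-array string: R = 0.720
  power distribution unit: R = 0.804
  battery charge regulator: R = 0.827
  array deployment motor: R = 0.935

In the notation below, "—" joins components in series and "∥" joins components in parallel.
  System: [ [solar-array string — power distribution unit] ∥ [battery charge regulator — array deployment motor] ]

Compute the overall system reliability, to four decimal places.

Series (solar-array string and power distribution unit): 0.720000 × 0.804000 = 0.578880
Series (battery charge regulator and array deployment motor): 0.827000 × 0.935000 = 0.773245
Parallel ([0.578880] and [0.773245]): 1 − (1 − 0.578880)(1 − 0.773245) = 0.9045

0.9045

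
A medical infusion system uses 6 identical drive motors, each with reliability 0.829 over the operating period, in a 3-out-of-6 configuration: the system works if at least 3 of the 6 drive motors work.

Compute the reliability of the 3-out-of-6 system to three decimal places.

R = Σ_{i=3}^{6} C(6,i) p^i (1−p)^{6−i} with p = 0.829
C(6,3)·0.829^3·0.171^3 = 0.05697
C(6,4)·0.829^4·0.171^2 = 0.20716
C(6,5)·0.829^5·0.171^1 = 0.40172
C(6,6)·0.829^6·0.171^0 = 0.32458
Sum = 0.990

0.990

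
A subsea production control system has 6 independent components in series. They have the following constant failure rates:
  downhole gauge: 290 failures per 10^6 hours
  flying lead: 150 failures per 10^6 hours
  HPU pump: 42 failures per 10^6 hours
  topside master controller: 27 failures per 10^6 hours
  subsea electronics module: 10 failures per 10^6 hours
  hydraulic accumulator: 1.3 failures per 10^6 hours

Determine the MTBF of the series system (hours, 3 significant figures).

Series of exponential components: λ_sys = Σ λ_i
λ_sys = 0.00029 + 0.00015 + 0.000042 + 0.000027 + 0.000010 + 0.0000013 = 5.2030e-04 /h
MTBF = 1 / λ_sys = 1920 h

1920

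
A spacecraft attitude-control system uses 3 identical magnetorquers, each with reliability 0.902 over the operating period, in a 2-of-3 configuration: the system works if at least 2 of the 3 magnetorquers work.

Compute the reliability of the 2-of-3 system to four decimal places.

R = Σ_{i=2}^{3} C(3,i) p^i (1−p)^{3−i} with p = 0.902
C(3,2)·0.902^2·0.098^1 = 0.239200
C(3,3)·0.902^3·0.098^0 = 0.733871
Sum = 0.9731

0.9731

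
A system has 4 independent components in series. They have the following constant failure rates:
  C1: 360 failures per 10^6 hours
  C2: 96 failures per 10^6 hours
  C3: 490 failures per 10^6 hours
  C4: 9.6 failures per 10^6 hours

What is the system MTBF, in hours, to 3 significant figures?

1050

Series of exponential components: λ_sys = Σ λ_i
λ_sys = 0.00036 + 0.000096 + 0.00049 + 0.0000096 = 9.5560e-04 /h
MTBF = 1 / λ_sys = 1050 h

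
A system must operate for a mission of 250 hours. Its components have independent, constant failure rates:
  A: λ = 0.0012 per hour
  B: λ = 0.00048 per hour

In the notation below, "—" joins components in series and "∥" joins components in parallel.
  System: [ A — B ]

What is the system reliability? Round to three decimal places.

R(A) = exp(−0.0012 × 250) = 0.74082
R(B) = exp(−0.00048 × 250) = 0.88692
Series (A and B): 0.74082 × 0.88692 = 0.657

0.657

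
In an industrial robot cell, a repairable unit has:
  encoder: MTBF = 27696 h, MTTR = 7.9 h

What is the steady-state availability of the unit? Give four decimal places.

0.9997

A(encoder) = MTBF/(MTBF+MTTR) = 27696/(27696+7.9) = 0.9997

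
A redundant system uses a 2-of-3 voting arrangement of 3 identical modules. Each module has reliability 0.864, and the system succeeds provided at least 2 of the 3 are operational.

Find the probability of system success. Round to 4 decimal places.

R = Σ_{i=2}^{3} C(3,i) p^i (1−p)^{3−i} with p = 0.864
C(3,2)·0.864^2·0.136^1 = 0.304570
C(3,3)·0.864^3·0.136^0 = 0.644973
Sum = 0.9495

0.9495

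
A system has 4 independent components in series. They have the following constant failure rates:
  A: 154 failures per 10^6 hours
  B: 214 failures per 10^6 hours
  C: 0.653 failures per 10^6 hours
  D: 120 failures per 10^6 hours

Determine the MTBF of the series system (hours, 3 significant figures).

2050

Series of exponential components: λ_sys = Σ λ_i
λ_sys = 0.000154 + 0.000214 + 0.000000653 + 0.000120 = 4.8865e-04 /h
MTBF = 1 / λ_sys = 2050 h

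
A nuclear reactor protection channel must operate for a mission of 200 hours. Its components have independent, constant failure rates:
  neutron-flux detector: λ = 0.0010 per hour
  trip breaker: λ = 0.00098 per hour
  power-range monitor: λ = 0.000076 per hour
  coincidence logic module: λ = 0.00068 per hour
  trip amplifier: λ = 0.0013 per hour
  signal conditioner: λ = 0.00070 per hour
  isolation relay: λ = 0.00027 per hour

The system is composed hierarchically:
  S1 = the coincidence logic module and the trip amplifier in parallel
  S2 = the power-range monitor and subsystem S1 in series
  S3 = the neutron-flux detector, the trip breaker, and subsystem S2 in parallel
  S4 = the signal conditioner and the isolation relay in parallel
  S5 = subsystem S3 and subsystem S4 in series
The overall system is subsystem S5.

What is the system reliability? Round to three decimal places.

0.992

R(neutron-flux detector) = exp(−0.0010 × 200) = 0.81873
R(trip breaker) = exp(−0.00098 × 200) = 0.82201
R(power-range monitor) = exp(−0.000076 × 200) = 0.98491
R(coincidence logic module) = exp(−0.00068 × 200) = 0.87284
R(trip amplifier) = exp(−0.0013 × 200) = 0.77105
R(signal conditioner) = exp(−0.00070 × 200) = 0.86936
R(isolation relay) = exp(−0.00027 × 200) = 0.94743
Parallel (coincidence logic module and trip amplifier): 1 − (1 − 0.87284)(1 − 0.77105) = 0.97089
Series (power-range monitor and [0.97089]): 0.98491 × 0.97089 = 0.95624
Parallel (neutron-flux detector, trip breaker, and [0.95624]): 1 − (1 − 0.81873)(1 − 0.82201)(1 − 0.95624) = 0.99859
Parallel (signal conditioner and isolation relay): 1 − (1 − 0.86936)(1 − 0.94743) = 0.99313
Series ([0.99859] and [0.99313]): 0.99859 × 0.99313 = 0.992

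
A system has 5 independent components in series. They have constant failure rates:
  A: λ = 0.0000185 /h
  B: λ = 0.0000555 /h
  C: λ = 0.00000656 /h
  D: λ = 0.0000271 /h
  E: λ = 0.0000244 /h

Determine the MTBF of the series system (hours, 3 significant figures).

Series of exponential components: λ_sys = Σ λ_i
λ_sys = 0.0000185 + 0.0000555 + 0.00000656 + 0.0000271 + 0.0000244 = 1.3206e-04 /h
MTBF = 1 / λ_sys = 7570 h

7570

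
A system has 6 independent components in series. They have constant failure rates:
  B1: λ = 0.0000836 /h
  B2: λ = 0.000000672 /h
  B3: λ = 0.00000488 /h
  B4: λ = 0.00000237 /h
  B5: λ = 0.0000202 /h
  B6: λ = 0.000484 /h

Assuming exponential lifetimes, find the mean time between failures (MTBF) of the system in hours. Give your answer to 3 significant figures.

Series of exponential components: λ_sys = Σ λ_i
λ_sys = 0.0000836 + 0.000000672 + 0.00000488 + 0.00000237 + 0.0000202 + 0.000484 = 5.9572e-04 /h
MTBF = 1 / λ_sys = 1680 h

1680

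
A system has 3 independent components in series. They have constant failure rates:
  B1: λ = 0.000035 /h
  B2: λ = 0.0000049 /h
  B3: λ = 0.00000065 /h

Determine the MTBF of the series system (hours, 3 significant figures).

24700

Series of exponential components: λ_sys = Σ λ_i
λ_sys = 0.000035 + 0.0000049 + 0.00000065 = 4.0550e-05 /h
MTBF = 1 / λ_sys = 24700 h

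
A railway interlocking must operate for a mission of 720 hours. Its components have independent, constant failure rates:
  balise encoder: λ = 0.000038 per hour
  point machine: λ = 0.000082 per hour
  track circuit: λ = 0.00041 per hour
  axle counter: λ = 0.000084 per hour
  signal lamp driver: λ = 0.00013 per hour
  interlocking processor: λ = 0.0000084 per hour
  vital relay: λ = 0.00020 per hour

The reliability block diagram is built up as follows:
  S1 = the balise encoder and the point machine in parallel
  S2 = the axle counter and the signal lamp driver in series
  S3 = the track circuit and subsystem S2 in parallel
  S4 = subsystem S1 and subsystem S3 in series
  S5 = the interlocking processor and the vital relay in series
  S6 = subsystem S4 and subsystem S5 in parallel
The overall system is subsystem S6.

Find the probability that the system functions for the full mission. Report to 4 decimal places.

0.9947

R(balise encoder) = exp(−0.000038 × 720) = 0.973011
R(point machine) = exp(−0.000082 × 720) = 0.942669
R(track circuit) = exp(−0.00041 × 720) = 0.744383
R(axle counter) = exp(−0.000084 × 720) = 0.941313
R(signal lamp driver) = exp(−0.00013 × 720) = 0.910647
R(interlocking processor) = exp(−0.0000084 × 720) = 0.993970
R(vital relay) = exp(−0.00020 × 720) = 0.865888
Parallel (balise encoder and point machine): 1 − (1 − 0.973011)(1 − 0.942669) = 0.998453
Series (axle counter and signal lamp driver): 0.941313 × 0.910647 = 0.857204
Parallel (track circuit and [0.857204]): 1 − (1 − 0.744383)(1 − 0.857204) = 0.963499
Series ([0.998453] and [0.963499]): 0.998453 × 0.963499 = 0.962008
Series (interlocking processor and vital relay): 0.993970 × 0.865888 = 0.860667
Parallel ([0.962008] and [0.860667]): 1 − (1 − 0.962008)(1 − 0.860667) = 0.9947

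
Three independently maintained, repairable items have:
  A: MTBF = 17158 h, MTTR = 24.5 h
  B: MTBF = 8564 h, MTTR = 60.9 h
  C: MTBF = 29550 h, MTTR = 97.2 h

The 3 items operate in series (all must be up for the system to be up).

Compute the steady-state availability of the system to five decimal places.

A(A) = MTBF/(MTBF+MTTR) = 17158/(17158+24.5) = 0.998574
A(B) = MTBF/(MTBF+MTTR) = 8564/(8564+60.9) = 0.992939
A(C) = MTBF/(MTBF+MTTR) = 29550/(29550+97.2) = 0.996721
Series availability: 0.998574 × 0.992939 × 0.996721 = 0.98827

0.98827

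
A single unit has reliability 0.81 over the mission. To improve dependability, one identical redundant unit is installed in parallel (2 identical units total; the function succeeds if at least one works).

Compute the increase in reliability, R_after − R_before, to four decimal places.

R_before = 0.81
R_after = 1 − (1 − 0.81)^2 = 0.9639
ΔR = 0.9639 − 0.81 = 0.1539

0.1539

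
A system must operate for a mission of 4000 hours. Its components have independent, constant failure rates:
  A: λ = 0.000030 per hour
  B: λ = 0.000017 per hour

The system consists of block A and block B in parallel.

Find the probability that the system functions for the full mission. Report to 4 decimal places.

0.9926

R(A) = exp(−0.000030 × 4000) = 0.886920
R(B) = exp(−0.000017 × 4000) = 0.934260
Parallel (A and B): 1 − (1 − 0.886920)(1 − 0.934260) = 0.9926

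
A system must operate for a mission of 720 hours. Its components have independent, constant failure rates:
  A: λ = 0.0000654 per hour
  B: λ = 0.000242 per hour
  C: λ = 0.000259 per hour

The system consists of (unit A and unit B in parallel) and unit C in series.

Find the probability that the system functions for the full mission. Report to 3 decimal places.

R(A) = exp(−0.0000654 × 720) = 0.95400
R(B) = exp(−0.000242 × 720) = 0.84010
R(C) = exp(−0.000259 × 720) = 0.82988
Parallel (A and B): 1 − (1 − 0.95400)(1 − 0.84010) = 0.99264
Series ([0.99264] and C): 0.99264 × 0.82988 = 0.824

0.824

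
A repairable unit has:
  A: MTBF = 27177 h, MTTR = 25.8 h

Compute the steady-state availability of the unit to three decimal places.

0.999

A(A) = MTBF/(MTBF+MTTR) = 27177/(27177+25.8) = 0.999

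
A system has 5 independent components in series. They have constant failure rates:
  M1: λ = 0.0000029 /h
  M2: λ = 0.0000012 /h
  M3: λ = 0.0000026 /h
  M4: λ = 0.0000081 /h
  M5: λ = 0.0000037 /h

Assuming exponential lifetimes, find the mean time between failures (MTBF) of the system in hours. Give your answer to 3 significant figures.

54100

Series of exponential components: λ_sys = Σ λ_i
λ_sys = 0.0000029 + 0.0000012 + 0.0000026 + 0.0000081 + 0.0000037 = 1.8500e-05 /h
MTBF = 1 / λ_sys = 54100 h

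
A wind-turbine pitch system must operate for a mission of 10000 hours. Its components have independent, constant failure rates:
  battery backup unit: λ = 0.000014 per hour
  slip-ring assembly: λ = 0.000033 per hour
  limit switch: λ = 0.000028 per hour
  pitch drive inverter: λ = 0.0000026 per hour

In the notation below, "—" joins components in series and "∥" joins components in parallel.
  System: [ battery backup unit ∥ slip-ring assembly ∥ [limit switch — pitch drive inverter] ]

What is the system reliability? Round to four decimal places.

R(battery backup unit) = exp(−0.000014 × 10000) = 0.869358
R(slip-ring assembly) = exp(−0.000033 × 10000) = 0.718924
R(limit switch) = exp(−0.000028 × 10000) = 0.755784
R(pitch drive inverter) = exp(−0.0000026 × 10000) = 0.974335
Series (limit switch and pitch drive inverter): 0.755784 × 0.974335 = 0.736387
Parallel (battery backup unit, slip-ring assembly, and [0.736387]): 1 − (1 − 0.869358)(1 − 0.718924)(1 − 0.736387) = 0.9903

0.9903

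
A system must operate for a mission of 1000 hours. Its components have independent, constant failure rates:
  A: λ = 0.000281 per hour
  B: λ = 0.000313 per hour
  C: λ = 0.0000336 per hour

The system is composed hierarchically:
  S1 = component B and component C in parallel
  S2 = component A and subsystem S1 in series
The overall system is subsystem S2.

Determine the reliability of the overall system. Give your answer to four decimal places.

0.7483

R(A) = exp(−0.000281 × 1000) = 0.755028
R(B) = exp(−0.000313 × 1000) = 0.731250
R(C) = exp(−0.0000336 × 1000) = 0.966958
Parallel (B and C): 1 − (1 − 0.731250)(1 − 0.966958) = 0.991120
Series (A and [0.991120]): 0.755028 × 0.991120 = 0.7483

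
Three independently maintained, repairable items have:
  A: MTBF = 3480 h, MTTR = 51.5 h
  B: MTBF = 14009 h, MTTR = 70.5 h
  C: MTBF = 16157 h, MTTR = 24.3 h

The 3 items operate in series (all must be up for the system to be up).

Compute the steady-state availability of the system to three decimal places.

0.979

A(A) = MTBF/(MTBF+MTTR) = 3480/(3480+51.5) = 0.985417
A(B) = MTBF/(MTBF+MTTR) = 14009/(14009+70.5) = 0.994993
A(C) = MTBF/(MTBF+MTTR) = 16157/(16157+24.3) = 0.998498
Series availability: 0.985417 × 0.994993 × 0.998498 = 0.979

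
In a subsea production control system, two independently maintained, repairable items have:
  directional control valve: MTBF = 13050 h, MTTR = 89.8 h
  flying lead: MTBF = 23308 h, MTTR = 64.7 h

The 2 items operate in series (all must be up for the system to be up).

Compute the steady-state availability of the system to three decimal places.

0.990

A(directional control valve) = MTBF/(MTBF+MTTR) = 13050/(13050+89.8) = 0.993166
A(flying lead) = MTBF/(MTBF+MTTR) = 23308/(23308+64.7) = 0.997232
Series availability: 0.993166 × 0.997232 = 0.990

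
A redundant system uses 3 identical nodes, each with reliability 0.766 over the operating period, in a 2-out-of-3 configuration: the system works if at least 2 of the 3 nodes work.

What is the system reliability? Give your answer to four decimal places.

0.8614

R = Σ_{i=2}^{3} C(3,i) p^i (1−p)^{3−i} with p = 0.766
C(3,2)·0.766^2·0.234^1 = 0.411903
C(3,3)·0.766^3·0.234^0 = 0.449455
Sum = 0.8614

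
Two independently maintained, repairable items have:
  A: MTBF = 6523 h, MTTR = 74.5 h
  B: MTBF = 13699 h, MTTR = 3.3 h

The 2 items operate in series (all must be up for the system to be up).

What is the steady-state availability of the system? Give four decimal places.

0.9885

A(A) = MTBF/(MTBF+MTTR) = 6523/(6523+74.5) = 0.988708
A(B) = MTBF/(MTBF+MTTR) = 13699/(13699+3.3) = 0.999759
Series availability: 0.988708 × 0.999759 = 0.9885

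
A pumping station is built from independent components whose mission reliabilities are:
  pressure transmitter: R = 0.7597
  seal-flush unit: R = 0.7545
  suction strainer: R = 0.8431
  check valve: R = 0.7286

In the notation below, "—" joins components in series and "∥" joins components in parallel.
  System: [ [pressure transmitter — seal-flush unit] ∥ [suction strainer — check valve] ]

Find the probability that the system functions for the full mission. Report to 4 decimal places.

Series (pressure transmitter and seal-flush unit): 0.759700 × 0.754500 = 0.573194
Series (suction strainer and check valve): 0.843100 × 0.728600 = 0.614283
Parallel ([0.573194] and [0.614283]): 1 − (1 − 0.573194)(1 − 0.614283) = 0.8354

0.8354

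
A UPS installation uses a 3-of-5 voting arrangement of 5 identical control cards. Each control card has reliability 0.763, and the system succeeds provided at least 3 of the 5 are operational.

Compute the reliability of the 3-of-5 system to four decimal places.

0.9097

R = Σ_{i=3}^{5} C(5,i) p^i (1−p)^{5−i} with p = 0.763
C(5,3)·0.763^3·0.237^2 = 0.249500
C(5,4)·0.763^4·0.237^1 = 0.401621
C(5,5)·0.763^5·0.237^0 = 0.258597
Sum = 0.9097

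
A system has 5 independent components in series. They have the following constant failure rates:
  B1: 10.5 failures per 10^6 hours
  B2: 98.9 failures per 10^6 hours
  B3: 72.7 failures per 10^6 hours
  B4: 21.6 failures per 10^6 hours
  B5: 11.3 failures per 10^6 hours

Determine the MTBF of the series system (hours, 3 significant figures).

4650

Series of exponential components: λ_sys = Σ λ_i
λ_sys = 0.0000105 + 0.0000989 + 0.0000727 + 0.0000216 + 0.0000113 = 2.1500e-04 /h
MTBF = 1 / λ_sys = 4650 h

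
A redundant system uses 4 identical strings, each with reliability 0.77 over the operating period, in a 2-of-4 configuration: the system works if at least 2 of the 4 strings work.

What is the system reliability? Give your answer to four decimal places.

R = Σ_{i=2}^{4} C(4,i) p^i (1−p)^{4−i} with p = 0.77
C(4,2)·0.77^2·0.23^2 = 0.188186
C(4,3)·0.77^3·0.23^1 = 0.420010
C(4,4)·0.77^4·0.23^0 = 0.351530
Sum = 0.9597

0.9597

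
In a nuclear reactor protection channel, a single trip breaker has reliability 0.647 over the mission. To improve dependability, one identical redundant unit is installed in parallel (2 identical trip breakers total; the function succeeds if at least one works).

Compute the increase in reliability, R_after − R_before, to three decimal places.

0.228

R_before = 0.647
R_after = 1 − (1 − 0.647)^2 = 0.875
ΔR = 0.875 − 0.647 = 0.228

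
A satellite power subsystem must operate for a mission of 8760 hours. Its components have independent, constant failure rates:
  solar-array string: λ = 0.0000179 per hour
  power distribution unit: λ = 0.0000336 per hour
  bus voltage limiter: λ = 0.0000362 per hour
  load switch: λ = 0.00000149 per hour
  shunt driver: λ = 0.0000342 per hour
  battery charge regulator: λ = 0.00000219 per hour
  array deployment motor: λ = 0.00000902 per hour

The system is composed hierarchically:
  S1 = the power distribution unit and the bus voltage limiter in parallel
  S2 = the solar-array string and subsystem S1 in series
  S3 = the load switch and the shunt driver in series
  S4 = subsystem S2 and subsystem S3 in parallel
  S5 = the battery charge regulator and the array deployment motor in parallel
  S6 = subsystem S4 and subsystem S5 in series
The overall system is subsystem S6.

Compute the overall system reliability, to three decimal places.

R(solar-array string) = exp(−0.0000179 × 8760) = 0.85487
R(power distribution unit) = exp(−0.0000336 × 8760) = 0.74503
R(bus voltage limiter) = exp(−0.0000362 × 8760) = 0.72825
R(load switch) = exp(−0.00000149 × 8760) = 0.98703
R(shunt driver) = exp(−0.0000342 × 8760) = 0.74112
R(battery charge regulator) = exp(−0.00000219 × 8760) = 0.98100
R(array deployment motor) = exp(−0.00000902 × 8760) = 0.92403
Parallel (power distribution unit and bus voltage limiter): 1 − (1 − 0.74503)(1 − 0.72825) = 0.93071
Series (solar-array string and [0.93071]): 0.85487 × 0.93071 = 0.79564
Series (load switch and shunt driver): 0.98703 × 0.74112 = 0.73151
Parallel ([0.79564] and [0.73151]): 1 − (1 − 0.79564)(1 − 0.73151) = 0.94513
Parallel (battery charge regulator and array deployment motor): 1 − (1 − 0.98100)(1 − 0.92403) = 0.99856
Series ([0.94513] and [0.99856]): 0.94513 × 0.99856 = 0.944

0.944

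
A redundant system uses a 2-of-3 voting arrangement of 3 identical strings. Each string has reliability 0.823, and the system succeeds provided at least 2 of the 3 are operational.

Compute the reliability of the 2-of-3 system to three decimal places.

0.917

R = Σ_{i=2}^{3} C(3,i) p^i (1−p)^{3−i} with p = 0.823
C(3,2)·0.823^2·0.177^1 = 0.35966
C(3,3)·0.823^3·0.177^0 = 0.55744
Sum = 0.917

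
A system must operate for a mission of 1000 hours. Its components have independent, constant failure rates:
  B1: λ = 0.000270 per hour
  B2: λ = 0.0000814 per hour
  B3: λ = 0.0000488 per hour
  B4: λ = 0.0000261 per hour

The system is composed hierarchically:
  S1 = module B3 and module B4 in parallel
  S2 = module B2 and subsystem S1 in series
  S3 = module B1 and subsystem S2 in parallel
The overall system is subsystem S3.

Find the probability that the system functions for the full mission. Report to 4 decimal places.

0.9812

R(B1) = exp(−0.000270 × 1000) = 0.763379
R(B2) = exp(−0.0000814 × 1000) = 0.921825
R(B3) = exp(−0.0000488 × 1000) = 0.952372
R(B4) = exp(−0.0000261 × 1000) = 0.974238
Parallel (B3 and B4): 1 − (1 − 0.952372)(1 − 0.974238) = 0.998773
Series (B2 and [0.998773]): 0.921825 × 0.998773 = 0.920694
Parallel (B1 and [0.920694]): 1 − (1 − 0.763379)(1 − 0.920694) = 0.9812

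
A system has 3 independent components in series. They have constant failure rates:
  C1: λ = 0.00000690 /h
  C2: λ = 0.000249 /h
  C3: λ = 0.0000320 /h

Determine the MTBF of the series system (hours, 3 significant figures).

Series of exponential components: λ_sys = Σ λ_i
λ_sys = 0.00000690 + 0.000249 + 0.0000320 = 2.8790e-04 /h
MTBF = 1 / λ_sys = 3470 h

3470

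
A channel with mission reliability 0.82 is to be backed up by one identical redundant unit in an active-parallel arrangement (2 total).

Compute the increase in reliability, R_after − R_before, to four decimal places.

0.1476

R_before = 0.82
R_after = 1 − (1 − 0.82)^2 = 0.9676
ΔR = 0.9676 − 0.82 = 0.1476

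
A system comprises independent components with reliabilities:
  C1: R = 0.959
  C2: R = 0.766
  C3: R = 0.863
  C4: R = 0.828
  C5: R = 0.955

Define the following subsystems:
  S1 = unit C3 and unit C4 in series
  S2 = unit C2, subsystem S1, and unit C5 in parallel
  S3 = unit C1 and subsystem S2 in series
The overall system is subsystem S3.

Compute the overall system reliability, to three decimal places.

0.956

Series (C3 and C4): 0.86300 × 0.82800 = 0.71456
Parallel (C2, [0.71456], and C5): 1 − (1 − 0.76600)(1 − 0.71456)(1 − 0.95500) = 0.99699
Series (C1 and [0.99699]): 0.95900 × 0.99699 = 0.956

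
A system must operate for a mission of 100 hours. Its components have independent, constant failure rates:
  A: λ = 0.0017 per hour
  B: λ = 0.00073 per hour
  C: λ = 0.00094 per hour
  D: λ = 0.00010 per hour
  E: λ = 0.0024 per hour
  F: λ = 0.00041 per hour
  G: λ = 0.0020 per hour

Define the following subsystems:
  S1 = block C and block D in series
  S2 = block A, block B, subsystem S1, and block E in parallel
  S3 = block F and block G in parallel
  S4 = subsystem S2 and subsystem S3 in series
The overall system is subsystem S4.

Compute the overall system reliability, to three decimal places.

0.992

R(A) = exp(−0.0017 × 100) = 0.84366
R(B) = exp(−0.00073 × 100) = 0.92960
R(C) = exp(−0.00094 × 100) = 0.91028
R(D) = exp(−0.00010 × 100) = 0.99005
R(E) = exp(−0.0024 × 100) = 0.78663
R(F) = exp(−0.00041 × 100) = 0.95983
R(G) = exp(−0.0020 × 100) = 0.81873
Series (C and D): 0.91028 × 0.99005 = 0.90122
Parallel (A, B, [0.90122], and E): 1 − (1 − 0.84366)(1 − 0.92960)(1 − 0.90122)(1 − 0.78663) = 0.99977
Parallel (F and G): 1 − (1 − 0.95983)(1 − 0.81873) = 0.99272
Series ([0.99977] and [0.99272]): 0.99977 × 0.99272 = 0.992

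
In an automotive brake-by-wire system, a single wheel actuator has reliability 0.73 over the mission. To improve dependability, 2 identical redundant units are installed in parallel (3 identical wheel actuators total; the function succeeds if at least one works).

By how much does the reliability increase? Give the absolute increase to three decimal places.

R_before = 0.73
R_after = 1 − (1 − 0.73)^3 = 0.980
ΔR = 0.980 − 0.73 = 0.250

0.250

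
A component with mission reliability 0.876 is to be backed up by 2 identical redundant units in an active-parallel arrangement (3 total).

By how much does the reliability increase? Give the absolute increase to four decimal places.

R_before = 0.876
R_after = 1 − (1 − 0.876)^3 = 0.9981
ΔR = 0.9981 − 0.876 = 0.1221

0.1221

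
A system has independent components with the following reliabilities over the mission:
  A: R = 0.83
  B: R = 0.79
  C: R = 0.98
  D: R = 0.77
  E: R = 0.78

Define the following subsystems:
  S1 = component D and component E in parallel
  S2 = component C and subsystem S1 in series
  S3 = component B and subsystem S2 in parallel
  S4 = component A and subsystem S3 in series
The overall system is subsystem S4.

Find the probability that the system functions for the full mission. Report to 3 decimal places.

Parallel (D and E): 1 − (1 − 0.77000)(1 − 0.78000) = 0.94940
Series (C and [0.94940]): 0.98000 × 0.94940 = 0.93041
Parallel (B and [0.93041]): 1 − (1 − 0.79000)(1 − 0.93041) = 0.98539
Series (A and [0.98539]): 0.83000 × 0.98539 = 0.818

0.818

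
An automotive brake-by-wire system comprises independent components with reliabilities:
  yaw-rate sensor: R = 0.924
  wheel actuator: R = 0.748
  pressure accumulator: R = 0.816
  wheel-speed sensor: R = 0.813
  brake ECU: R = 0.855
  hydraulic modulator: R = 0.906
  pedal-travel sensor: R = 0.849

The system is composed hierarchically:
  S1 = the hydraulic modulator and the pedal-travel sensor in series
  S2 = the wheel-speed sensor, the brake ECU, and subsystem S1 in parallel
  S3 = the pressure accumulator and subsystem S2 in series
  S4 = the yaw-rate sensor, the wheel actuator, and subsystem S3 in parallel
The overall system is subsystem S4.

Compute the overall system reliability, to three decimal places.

0.996

Series (hydraulic modulator and pedal-travel sensor): 0.90600 × 0.84900 = 0.76919
Parallel (wheel-speed sensor, brake ECU, and [0.76919]): 1 − (1 − 0.81300)(1 − 0.85500)(1 − 0.76919) = 0.99374
Series (pressure accumulator and [0.99374]): 0.81600 × 0.99374 = 0.81089
Parallel (yaw-rate sensor, wheel actuator, and [0.81089]): 1 − (1 − 0.92400)(1 − 0.74800)(1 − 0.81089) = 0.996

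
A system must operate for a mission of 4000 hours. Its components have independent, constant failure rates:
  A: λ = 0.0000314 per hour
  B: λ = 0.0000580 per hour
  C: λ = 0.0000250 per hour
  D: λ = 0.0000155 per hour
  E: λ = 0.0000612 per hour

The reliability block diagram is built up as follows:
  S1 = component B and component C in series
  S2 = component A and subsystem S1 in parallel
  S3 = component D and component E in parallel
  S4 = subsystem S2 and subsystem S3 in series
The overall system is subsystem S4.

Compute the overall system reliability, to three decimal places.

0.954

R(A) = exp(−0.0000314 × 4000) = 0.88197
R(B) = exp(−0.0000580 × 4000) = 0.79295
R(C) = exp(−0.0000250 × 4000) = 0.90484
R(D) = exp(−0.0000155 × 4000) = 0.93988
R(E) = exp(−0.0000612 × 4000) = 0.78286
Series (B and C): 0.79295 × 0.90484 = 0.71749
Parallel (A and [0.71749]): 1 − (1 − 0.88197)(1 − 0.71749) = 0.96666
Parallel (D and E): 1 − (1 − 0.93988)(1 − 0.78286) = 0.98695
Series ([0.96666] and [0.98695]): 0.96666 × 0.98695 = 0.954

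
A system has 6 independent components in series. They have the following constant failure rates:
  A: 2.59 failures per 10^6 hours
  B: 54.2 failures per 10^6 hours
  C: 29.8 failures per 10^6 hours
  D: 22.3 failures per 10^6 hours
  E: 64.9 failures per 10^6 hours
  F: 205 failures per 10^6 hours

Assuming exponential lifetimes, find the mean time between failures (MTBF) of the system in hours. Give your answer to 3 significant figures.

Series of exponential components: λ_sys = Σ λ_i
λ_sys = 0.00000259 + 0.0000542 + 0.0000298 + 0.0000223 + 0.0000649 + 0.000205 = 3.7879e-04 /h
MTBF = 1 / λ_sys = 2640 h

2640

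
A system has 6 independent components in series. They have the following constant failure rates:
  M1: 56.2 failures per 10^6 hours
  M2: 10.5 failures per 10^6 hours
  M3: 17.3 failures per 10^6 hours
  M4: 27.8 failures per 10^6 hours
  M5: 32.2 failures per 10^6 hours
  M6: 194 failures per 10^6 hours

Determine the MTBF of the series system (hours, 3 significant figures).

2960

Series of exponential components: λ_sys = Σ λ_i
λ_sys = 0.0000562 + 0.0000105 + 0.0000173 + 0.0000278 + 0.0000322 + 0.000194 = 3.3800e-04 /h
MTBF = 1 / λ_sys = 2960 h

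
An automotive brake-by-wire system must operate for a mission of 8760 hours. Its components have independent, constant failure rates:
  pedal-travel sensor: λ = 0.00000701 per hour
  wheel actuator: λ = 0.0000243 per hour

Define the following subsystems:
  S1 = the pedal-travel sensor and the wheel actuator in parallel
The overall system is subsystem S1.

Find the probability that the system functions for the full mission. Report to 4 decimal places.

0.9886

R(pedal-travel sensor) = exp(−0.00000701 × 8760) = 0.940440
R(wheel actuator) = exp(−0.0000243 × 8760) = 0.808263
Parallel (pedal-travel sensor and wheel actuator): 1 − (1 − 0.940440)(1 − 0.808263) = 0.9886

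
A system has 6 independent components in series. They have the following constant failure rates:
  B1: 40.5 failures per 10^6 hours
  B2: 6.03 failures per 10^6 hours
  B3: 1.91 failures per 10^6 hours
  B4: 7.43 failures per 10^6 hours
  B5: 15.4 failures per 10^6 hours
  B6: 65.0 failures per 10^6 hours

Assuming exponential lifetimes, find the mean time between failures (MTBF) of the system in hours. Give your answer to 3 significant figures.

Series of exponential components: λ_sys = Σ λ_i
λ_sys = 0.0000405 + 0.00000603 + 0.00000191 + 0.00000743 + 0.0000154 + 0.0000650 = 1.3627e-04 /h
MTBF = 1 / λ_sys = 7340 h

7340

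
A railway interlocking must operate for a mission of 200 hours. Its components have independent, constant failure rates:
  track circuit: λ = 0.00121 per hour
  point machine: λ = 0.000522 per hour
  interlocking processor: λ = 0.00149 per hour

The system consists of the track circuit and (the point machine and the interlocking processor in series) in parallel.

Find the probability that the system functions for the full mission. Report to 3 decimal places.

R(track circuit) = exp(−0.00121 × 200) = 0.78506
R(point machine) = exp(−0.000522 × 200) = 0.90086
R(interlocking processor) = exp(−0.00149 × 200) = 0.74230
Series (point machine and interlocking processor): 0.90086 × 0.74230 = 0.66871
Parallel (track circuit and [0.66871]): 1 − (1 − 0.78506)(1 − 0.66871) = 0.929

0.929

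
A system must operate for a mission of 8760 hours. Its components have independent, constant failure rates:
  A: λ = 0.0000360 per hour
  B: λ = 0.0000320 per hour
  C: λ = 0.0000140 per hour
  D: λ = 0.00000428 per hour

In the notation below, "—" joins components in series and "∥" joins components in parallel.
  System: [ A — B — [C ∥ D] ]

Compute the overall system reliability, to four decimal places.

R(A) = exp(−0.0000360 × 8760) = 0.729526
R(B) = exp(−0.0000320 × 8760) = 0.755542
R(C) = exp(−0.0000140 × 8760) = 0.884582
R(D) = exp(−0.00000428 × 8760) = 0.963201
Parallel (C and D): 1 − (1 − 0.884582)(1 − 0.963201) = 0.995753
Series (A, B, and [0.995753]): 0.729526 × 0.755542 × 0.995753 = 0.5488

0.5488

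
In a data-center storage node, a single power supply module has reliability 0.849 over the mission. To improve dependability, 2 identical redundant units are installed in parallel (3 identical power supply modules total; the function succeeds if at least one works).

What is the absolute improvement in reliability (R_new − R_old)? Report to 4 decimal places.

R_before = 0.849
R_after = 1 − (1 − 0.849)^3 = 0.9966
ΔR = 0.9966 − 0.849 = 0.1476

0.1476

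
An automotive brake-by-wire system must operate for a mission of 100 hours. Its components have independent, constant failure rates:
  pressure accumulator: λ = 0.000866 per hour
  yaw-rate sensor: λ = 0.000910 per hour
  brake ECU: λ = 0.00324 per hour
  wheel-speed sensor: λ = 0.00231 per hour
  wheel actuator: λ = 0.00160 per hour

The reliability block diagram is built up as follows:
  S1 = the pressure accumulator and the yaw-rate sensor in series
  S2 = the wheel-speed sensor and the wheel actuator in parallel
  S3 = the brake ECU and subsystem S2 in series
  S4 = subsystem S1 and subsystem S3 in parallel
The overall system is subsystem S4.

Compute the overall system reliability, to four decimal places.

0.9514

R(pressure accumulator) = exp(−0.000866 × 100) = 0.917044
R(yaw-rate sensor) = exp(−0.000910 × 100) = 0.913018
R(brake ECU) = exp(−0.00324 × 100) = 0.723250
R(wheel-speed sensor) = exp(−0.00231 × 100) = 0.793739
R(wheel actuator) = exp(−0.00160 × 100) = 0.852144
Series (pressure accumulator and yaw-rate sensor): 0.917044 × 0.913018 = 0.837278
Parallel (wheel-speed sensor and wheel actuator): 1 − (1 − 0.793739)(1 − 0.852144) = 0.969503
Series (brake ECU and [0.969503]): 0.723250 × 0.969503 = 0.701193
Parallel ([0.837278] and [0.701193]): 1 − (1 − 0.837278)(1 − 0.701193) = 0.9514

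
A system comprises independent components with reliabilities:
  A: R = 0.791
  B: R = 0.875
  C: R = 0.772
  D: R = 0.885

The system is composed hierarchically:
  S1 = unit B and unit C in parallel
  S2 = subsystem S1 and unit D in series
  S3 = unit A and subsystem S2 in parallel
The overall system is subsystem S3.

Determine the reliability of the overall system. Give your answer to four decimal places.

0.9707

Parallel (B and C): 1 − (1 − 0.875000)(1 − 0.772000) = 0.971500
Series ([0.971500] and D): 0.971500 × 0.885000 = 0.859778
Parallel (A and [0.859778]): 1 − (1 − 0.791000)(1 − 0.859778) = 0.9707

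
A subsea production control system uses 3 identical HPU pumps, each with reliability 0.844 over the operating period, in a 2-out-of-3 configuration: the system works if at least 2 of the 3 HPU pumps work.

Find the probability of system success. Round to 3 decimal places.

0.935

R = Σ_{i=2}^{3} C(3,i) p^i (1−p)^{3−i} with p = 0.844
C(3,2)·0.844^2·0.156^1 = 0.33337
C(3,3)·0.844^3·0.156^0 = 0.60121
Sum = 0.935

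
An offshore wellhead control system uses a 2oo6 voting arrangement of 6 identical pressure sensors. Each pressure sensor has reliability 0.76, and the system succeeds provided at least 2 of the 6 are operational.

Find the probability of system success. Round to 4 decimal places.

R = Σ_{i=2}^{6} C(6,i) p^i (1−p)^{6−i} with p = 0.76
C(6,2)·0.76^2·0.24^4 = 0.028745
C(6,3)·0.76^3·0.24^3 = 0.121368
C(6,4)·0.76^4·0.24^2 = 0.288249
C(6,5)·0.76^5·0.24^1 = 0.365116
C(6,6)·0.76^6·0.24^0 = 0.192700
Sum = 0.9962

0.9962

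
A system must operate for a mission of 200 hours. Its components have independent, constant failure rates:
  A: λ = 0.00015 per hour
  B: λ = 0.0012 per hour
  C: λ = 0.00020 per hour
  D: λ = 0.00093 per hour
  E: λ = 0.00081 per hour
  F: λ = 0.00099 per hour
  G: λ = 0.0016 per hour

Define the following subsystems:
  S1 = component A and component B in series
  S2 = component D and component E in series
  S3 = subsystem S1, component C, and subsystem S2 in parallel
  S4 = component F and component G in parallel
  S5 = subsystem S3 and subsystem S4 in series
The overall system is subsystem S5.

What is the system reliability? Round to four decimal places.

0.9482

R(A) = exp(−0.00015 × 200) = 0.970446
R(B) = exp(−0.0012 × 200) = 0.786628
R(C) = exp(−0.00020 × 200) = 0.960789
R(D) = exp(−0.00093 × 200) = 0.830274
R(E) = exp(−0.00081 × 200) = 0.850441
R(F) = exp(−0.00099 × 200) = 0.820370
R(G) = exp(−0.0016 × 200) = 0.726149
Series (A and B): 0.970446 × 0.786628 = 0.763380
Series (D and E): 0.830274 × 0.850441 = 0.706099
Parallel ([0.763380], C, and [0.706099]): 1 − (1 − 0.763380)(1 − 0.960789)(1 − 0.706099) = 0.997273
Parallel (F and G): 1 − (1 − 0.820370)(1 − 0.726149) = 0.950808
Series ([0.997273] and [0.950808]): 0.997273 × 0.950808 = 0.9482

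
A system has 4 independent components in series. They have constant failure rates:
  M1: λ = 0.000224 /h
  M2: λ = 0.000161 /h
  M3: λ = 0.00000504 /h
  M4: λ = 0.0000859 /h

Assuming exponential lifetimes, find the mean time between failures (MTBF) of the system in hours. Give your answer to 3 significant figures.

2100

Series of exponential components: λ_sys = Σ λ_i
λ_sys = 0.000224 + 0.000161 + 0.00000504 + 0.0000859 = 4.7594e-04 /h
MTBF = 1 / λ_sys = 2100 h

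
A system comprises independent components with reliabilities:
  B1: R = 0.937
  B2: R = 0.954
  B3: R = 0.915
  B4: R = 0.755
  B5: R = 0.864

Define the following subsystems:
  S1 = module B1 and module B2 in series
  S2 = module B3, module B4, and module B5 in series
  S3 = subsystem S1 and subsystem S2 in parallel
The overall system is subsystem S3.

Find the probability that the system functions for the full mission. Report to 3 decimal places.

Series (B1 and B2): 0.93700 × 0.95400 = 0.89390
Series (B3, B4, and B5): 0.91500 × 0.75500 × 0.86400 = 0.59687
Parallel ([0.89390] and [0.59687]): 1 − (1 − 0.89390)(1 − 0.59687) = 0.957

0.957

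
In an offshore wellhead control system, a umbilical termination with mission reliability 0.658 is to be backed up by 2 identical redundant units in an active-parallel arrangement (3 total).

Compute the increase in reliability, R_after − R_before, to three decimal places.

0.302

R_before = 0.658
R_after = 1 − (1 − 0.658)^3 = 0.960
ΔR = 0.960 − 0.658 = 0.302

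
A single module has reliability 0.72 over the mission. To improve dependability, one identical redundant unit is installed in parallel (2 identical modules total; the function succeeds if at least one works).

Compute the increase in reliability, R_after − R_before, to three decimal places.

0.202

R_before = 0.72
R_after = 1 − (1 − 0.72)^2 = 0.922
ΔR = 0.922 − 0.72 = 0.202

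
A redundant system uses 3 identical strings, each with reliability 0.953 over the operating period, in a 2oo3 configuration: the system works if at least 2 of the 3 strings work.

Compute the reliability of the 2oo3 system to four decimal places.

0.9936

R = Σ_{i=2}^{3} C(3,i) p^i (1−p)^{3−i} with p = 0.953
C(3,2)·0.953^2·0.047^1 = 0.128057
C(3,3)·0.953^3·0.047^0 = 0.865523
Sum = 0.9936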